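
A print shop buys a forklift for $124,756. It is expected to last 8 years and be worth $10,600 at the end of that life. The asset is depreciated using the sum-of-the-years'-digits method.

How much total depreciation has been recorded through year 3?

Depreciable base = $124,756 − $10,600 = $114,156.
Sum of the years' digits = 8+7+6+5+4+3+2+1 = 36.
Year 1: $114,156 × 8/36 = $25,368. Book value $99,388.
Year 2: $114,156 × 7/36 = $22,197. Book value $77,191.
Year 3: $114,156 × 6/36 = $19,026. Book value $58,165.
Accumulated through year 3 = $124,756 − $58,165 = $66,591.

$66,591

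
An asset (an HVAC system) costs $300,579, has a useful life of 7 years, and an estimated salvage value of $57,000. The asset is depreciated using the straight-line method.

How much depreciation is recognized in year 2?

$34,797

Depreciable base = $300,579 − $57,000 = $243,579.
Annual expense = $243,579 / 7 = $34,797.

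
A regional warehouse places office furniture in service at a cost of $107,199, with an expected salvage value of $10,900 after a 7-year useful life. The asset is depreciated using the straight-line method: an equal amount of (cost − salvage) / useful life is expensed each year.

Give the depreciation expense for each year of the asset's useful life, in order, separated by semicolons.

$13,757; $13,757; $13,757; $13,757; $13,757; $13,757; $13,757

Depreciable base = $107,199 − $10,900 = $96,299.
Annual expense = $96,299 / 7 = $13,757.
End of year 1: book value $93,442.
End of year 2: book value $79,685.
End of year 3: book value $65,928.
End of year 4: book value $52,171.
End of year 5: book value $38,414.
End of year 6: book value $24,657.
End of year 7: book value $10,900.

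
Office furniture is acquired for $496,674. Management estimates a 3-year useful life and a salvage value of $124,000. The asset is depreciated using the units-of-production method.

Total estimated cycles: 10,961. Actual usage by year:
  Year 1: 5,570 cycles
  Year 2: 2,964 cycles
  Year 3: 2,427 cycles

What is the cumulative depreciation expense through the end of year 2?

$290,156

Depreciable base = $496,674 − $124,000 = $372,674.
Rate = $372,674 / 10,961 cycles = $34 per cycle.
Year 1: 5,570 × $34 = $189,380. Book value $307,294.
Year 2: 2,964 × $34 = $100,776. Book value $206,518.
Accumulated through year 2 = $496,674 − $206,518 = $290,156.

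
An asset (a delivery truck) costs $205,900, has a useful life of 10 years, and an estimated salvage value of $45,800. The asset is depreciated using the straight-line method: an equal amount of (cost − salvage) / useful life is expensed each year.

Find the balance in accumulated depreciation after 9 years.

$144,090

Depreciable base = $205,900 − $45,800 = $160,100.
Annual expense = $160,100 / 10 = $16,010.
End of year 1: book value $189,890.
End of year 2: book value $173,880.
End of year 3: book value $157,870.
End of year 4: book value $141,860.
End of year 5: book value $125,850.
End of year 6: book value $109,840.
End of year 7: book value $93,830.
End of year 8: book value $77,820.
End of year 9: book value $61,810.
Accumulated through year 9 = $205,900 − $61,810 = $144,090.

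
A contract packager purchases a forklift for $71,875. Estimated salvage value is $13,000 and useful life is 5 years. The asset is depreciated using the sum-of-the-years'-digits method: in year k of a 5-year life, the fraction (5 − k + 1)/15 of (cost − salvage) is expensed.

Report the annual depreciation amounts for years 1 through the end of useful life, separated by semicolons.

Depreciable base = $71,875 − $13,000 = $58,875.
Sum of the years' digits = 5+4+3+2+1 = 15.
Year 1: $58,875 × 5/15 = $19,625. Book value $52,250.
Year 2: $58,875 × 4/15 = $15,700. Book value $36,550.
Year 3: $58,875 × 3/15 = $11,775. Book value $24,775.
Year 4: $58,875 × 2/15 = $7,850. Book value $16,925.
Year 5: $58,875 × 1/15 = $3,925. Book value $13,000.

$19,625; $15,700; $11,775; $7,850; $3,925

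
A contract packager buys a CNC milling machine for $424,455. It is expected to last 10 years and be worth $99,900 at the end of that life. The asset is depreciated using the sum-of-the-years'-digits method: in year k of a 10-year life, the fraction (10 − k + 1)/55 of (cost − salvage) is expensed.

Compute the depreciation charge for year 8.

$17,703

Depreciable base = $424,455 − $99,900 = $324,555.
Sum of the years' digits = 10+9+8+7+6+5+4+3+2+1 = 55.
Year 1: $324,555 × 10/55 = $59,010. Book value $365,445.
Year 2: $324,555 × 9/55 = $53,109. Book value $312,336.
Year 3: $324,555 × 8/55 = $47,208. Book value $265,128.
Year 4: $324,555 × 7/55 = $41,307. Book value $223,821.
Year 5: $324,555 × 6/55 = $35,406. Book value $188,415.
Year 6: $324,555 × 5/55 = $29,505. Book value $158,910.
Year 7: $324,555 × 4/55 = $23,604. Book value $135,306.
Year 8: $324,555 × 3/55 = $17,703. Book value $117,603.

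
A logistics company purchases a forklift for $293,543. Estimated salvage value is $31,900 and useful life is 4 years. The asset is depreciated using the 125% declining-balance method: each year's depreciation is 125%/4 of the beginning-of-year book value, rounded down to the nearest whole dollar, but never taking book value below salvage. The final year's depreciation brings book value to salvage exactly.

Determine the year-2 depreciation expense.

$63,065

Depreciable base = $293,543 − $31,900 = $261,643.
Year 1: ⌊$293,543 × 125%/4⌋ = $91,732. Book value $201,811.
Year 2: ⌊$201,811 × 125%/4⌋ = $63,065. Book value $138,746.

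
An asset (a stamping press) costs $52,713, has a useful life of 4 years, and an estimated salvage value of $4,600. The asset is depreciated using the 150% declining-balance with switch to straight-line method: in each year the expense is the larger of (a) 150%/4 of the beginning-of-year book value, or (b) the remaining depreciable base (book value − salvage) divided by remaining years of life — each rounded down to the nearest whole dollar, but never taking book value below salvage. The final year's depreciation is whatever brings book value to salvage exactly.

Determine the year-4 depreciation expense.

Depreciable base = $52,713 − $4,600 = $48,113.
Year 1: DB = ⌊$52,713 × 150%/4⌋ = $19,767; SL = ⌊$48,113/4⌋ = $12,028 → take DB $19,767. Book value $32,946.
Year 2: DB = ⌊$32,946 × 150%/4⌋ = $12,354; SL = ⌊$28,346/3⌋ = $9,448 → take DB $12,354. Book value $20,592.
Year 3: DB = ⌊$20,592 × 150%/4⌋ = $7,722; SL = ⌊$15,992/2⌋ = $7,996 → take SL $7,996. Book value $12,596.
Year 4 (final): $12,596 − $4,600 = $7,996. Book value $4,600.

$7,996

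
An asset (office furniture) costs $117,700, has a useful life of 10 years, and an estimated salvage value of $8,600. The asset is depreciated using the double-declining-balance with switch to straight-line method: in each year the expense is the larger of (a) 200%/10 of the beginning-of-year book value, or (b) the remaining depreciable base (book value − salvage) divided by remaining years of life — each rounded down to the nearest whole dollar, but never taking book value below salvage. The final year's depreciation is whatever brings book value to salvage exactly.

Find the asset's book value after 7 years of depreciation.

$24,685

Depreciable base = $117,700 − $8,600 = $109,100.
Year 1: DB = ⌊$117,700 × 200%/10⌋ = $23,540; SL = ⌊$109,100/10⌋ = $10,910 → take DB $23,540. Book value $94,160.
Year 2: DB = ⌊$94,160 × 200%/10⌋ = $18,832; SL = ⌊$85,560/9⌋ = $9,506 → take DB $18,832. Book value $75,328.
Year 3: DB = ⌊$75,328 × 200%/10⌋ = $15,065; SL = ⌊$66,728/8⌋ = $8,341 → take DB $15,065. Book value $60,263.
Year 4: DB = ⌊$60,263 × 200%/10⌋ = $12,052; SL = ⌊$51,663/7⌋ = $7,380 → take DB $12,052. Book value $48,211.
Year 5: DB = ⌊$48,211 × 200%/10⌋ = $9,642; SL = ⌊$39,611/6⌋ = $6,601 → take DB $9,642. Book value $38,569.
Year 6: DB = ⌊$38,569 × 200%/10⌋ = $7,713; SL = ⌊$29,969/5⌋ = $5,993 → take DB $7,713. Book value $30,856.
Year 7: DB = ⌊$30,856 × 200%/10⌋ = $6,171; SL = ⌊$22,256/4⌋ = $5,564 → take DB $6,171. Book value $24,685.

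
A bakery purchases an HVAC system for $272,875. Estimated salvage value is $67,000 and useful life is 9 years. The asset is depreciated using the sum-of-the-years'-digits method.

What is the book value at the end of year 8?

$71,575

Depreciable base = $272,875 − $67,000 = $205,875.
Sum of the years' digits = 9+8+7+6+5+4+3+2+1 = 45.
Year 1: $205,875 × 9/45 = $41,175. Book value $231,700.
Year 2: $205,875 × 8/45 = $36,600. Book value $195,100.
Year 3: $205,875 × 7/45 = $32,025. Book value $163,075.
Year 4: $205,875 × 6/45 = $27,450. Book value $135,625.
Year 5: $205,875 × 5/45 = $22,875. Book value $112,750.
Year 6: $205,875 × 4/45 = $18,300. Book value $94,450.
Year 7: $205,875 × 3/45 = $13,725. Book value $80,725.
Year 8: $205,875 × 2/45 = $9,150. Book value $71,575.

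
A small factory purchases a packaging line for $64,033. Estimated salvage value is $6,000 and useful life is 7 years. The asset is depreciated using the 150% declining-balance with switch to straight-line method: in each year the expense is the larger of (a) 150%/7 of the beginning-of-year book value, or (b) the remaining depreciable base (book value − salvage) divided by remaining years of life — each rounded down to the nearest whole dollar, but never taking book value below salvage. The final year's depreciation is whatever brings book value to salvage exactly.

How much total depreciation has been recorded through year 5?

Depreciable base = $64,033 − $6,000 = $58,033.
Year 1: DB = ⌊$64,033 × 150%/7⌋ = $13,721; SL = ⌊$58,033/7⌋ = $8,290 → take DB $13,721. Book value $50,312.
Year 2: DB = ⌊$50,312 × 150%/7⌋ = $10,781; SL = ⌊$44,312/6⌋ = $7,385 → take DB $10,781. Book value $39,531.
Year 3: DB = ⌊$39,531 × 150%/7⌋ = $8,470; SL = ⌊$33,531/5⌋ = $6,706 → take DB $8,470. Book value $31,061.
Year 4: DB = ⌊$31,061 × 150%/7⌋ = $6,655; SL = ⌊$25,061/4⌋ = $6,265 → take DB $6,655. Book value $24,406.
Year 5: DB = ⌊$24,406 × 150%/7⌋ = $5,229; SL = ⌊$18,406/3⌋ = $6,135 → take SL $6,135. Book value $18,271.
Accumulated through year 5 = $64,033 − $18,271 = $45,762.

$45,762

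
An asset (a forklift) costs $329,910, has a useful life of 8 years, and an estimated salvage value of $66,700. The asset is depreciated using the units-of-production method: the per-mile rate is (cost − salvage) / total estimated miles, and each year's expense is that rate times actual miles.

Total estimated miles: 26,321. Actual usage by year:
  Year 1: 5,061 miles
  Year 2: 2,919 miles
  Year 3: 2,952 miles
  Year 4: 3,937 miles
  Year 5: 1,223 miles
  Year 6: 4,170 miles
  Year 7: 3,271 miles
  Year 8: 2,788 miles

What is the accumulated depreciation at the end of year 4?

Depreciable base = $329,910 − $66,700 = $263,210.
Rate = $263,210 / 26,321 miles = $10 per mile.
Year 1: 5,061 × $10 = $50,610. Book value $279,300.
Year 2: 2,919 × $10 = $29,190. Book value $250,110.
Year 3: 2,952 × $10 = $29,520. Book value $220,590.
Year 4: 3,937 × $10 = $39,370. Book value $181,220.
Accumulated through year 4 = $329,910 − $181,220 = $148,690.

$148,690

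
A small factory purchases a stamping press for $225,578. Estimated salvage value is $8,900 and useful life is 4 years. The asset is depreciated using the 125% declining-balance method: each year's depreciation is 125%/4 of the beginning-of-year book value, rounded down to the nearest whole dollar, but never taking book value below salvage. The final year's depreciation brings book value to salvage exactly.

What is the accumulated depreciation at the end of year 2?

$118,957

Depreciable base = $225,578 − $8,900 = $216,678.
Year 1: ⌊$225,578 × 125%/4⌋ = $70,493. Book value $155,085.
Year 2: ⌊$155,085 × 125%/4⌋ = $48,464. Book value $106,621.
Accumulated through year 2 = $225,578 − $106,621 = $118,957.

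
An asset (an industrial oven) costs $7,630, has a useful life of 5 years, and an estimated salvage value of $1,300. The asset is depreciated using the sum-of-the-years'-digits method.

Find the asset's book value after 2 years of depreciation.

$3,832

Depreciable base = $7,630 − $1,300 = $6,330.
Sum of the years' digits = 5+4+3+2+1 = 15.
Year 1: $6,330 × 5/15 = $2,110. Book value $5,520.
Year 2: $6,330 × 4/15 = $1,688. Book value $3,832.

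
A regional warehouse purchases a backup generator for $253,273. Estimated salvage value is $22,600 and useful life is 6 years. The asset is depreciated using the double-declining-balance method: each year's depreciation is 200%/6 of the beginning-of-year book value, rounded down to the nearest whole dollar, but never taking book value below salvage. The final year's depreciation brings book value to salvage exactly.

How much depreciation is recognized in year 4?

$25,014

Depreciable base = $253,273 − $22,600 = $230,673.
Year 1: ⌊$253,273 × 200%/6⌋ = $84,424. Book value $168,849.
Year 2: ⌊$168,849 × 200%/6⌋ = $56,283. Book value $112,566.
Year 3: ⌊$112,566 × 200%/6⌋ = $37,522. Book value $75,044.
Year 4: ⌊$75,044 × 200%/6⌋ = $25,014. Book value $50,030.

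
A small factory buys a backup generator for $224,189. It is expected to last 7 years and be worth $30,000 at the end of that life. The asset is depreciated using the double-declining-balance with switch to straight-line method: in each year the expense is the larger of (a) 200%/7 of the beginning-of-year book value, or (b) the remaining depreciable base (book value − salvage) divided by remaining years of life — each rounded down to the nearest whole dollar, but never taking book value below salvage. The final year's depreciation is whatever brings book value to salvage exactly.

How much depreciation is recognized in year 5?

Depreciable base = $224,189 − $30,000 = $194,189.
Year 1: DB = ⌊$224,189 × 200%/7⌋ = $64,054; SL = ⌊$194,189/7⌋ = $27,741 → take DB $64,054. Book value $160,135.
Year 2: DB = ⌊$160,135 × 200%/7⌋ = $45,752; SL = ⌊$130,135/6⌋ = $21,689 → take DB $45,752. Book value $114,383.
Year 3: DB = ⌊$114,383 × 200%/7⌋ = $32,680; SL = ⌊$84,383/5⌋ = $16,876 → take DB $32,680. Book value $81,703.
Year 4: DB = ⌊$81,703 × 200%/7⌋ = $23,343; SL = ⌊$51,703/4⌋ = $12,925 → take DB $23,343. Book value $58,360.
Year 5: DB = ⌊$58,360 × 200%/7⌋ = $16,674; SL = ⌊$28,360/3⌋ = $9,453 → take DB $16,674. Book value $41,686.

$16,674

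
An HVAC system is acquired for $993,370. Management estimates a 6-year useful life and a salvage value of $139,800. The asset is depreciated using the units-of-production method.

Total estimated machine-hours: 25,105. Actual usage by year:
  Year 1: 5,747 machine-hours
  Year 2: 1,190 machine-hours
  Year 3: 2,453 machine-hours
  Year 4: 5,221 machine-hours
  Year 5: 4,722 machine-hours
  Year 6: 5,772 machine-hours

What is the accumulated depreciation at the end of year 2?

Depreciable base = $993,370 − $139,800 = $853,570.
Rate = $853,570 / 25,105 machine-hours = $34 per machine-hour.
Year 1: 5,747 × $34 = $195,398. Book value $797,972.
Year 2: 1,190 × $34 = $40,460. Book value $757,512.
Accumulated through year 2 = $993,370 − $757,512 = $235,858.

$235,858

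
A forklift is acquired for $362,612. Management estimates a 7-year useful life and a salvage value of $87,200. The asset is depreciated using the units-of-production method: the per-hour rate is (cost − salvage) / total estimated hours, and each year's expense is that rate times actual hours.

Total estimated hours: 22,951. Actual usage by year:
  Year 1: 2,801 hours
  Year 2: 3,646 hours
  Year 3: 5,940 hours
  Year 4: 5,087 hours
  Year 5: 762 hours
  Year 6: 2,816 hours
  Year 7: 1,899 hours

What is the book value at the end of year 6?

Depreciable base = $362,612 − $87,200 = $275,412.
Rate = $275,412 / 22,951 hours = $12 per hour.
Year 1: 2,801 × $12 = $33,612. Book value $329,000.
Year 2: 3,646 × $12 = $43,752. Book value $285,248.
Year 3: 5,940 × $12 = $71,280. Book value $213,968.
Year 4: 5,087 × $12 = $61,044. Book value $152,924.
Year 5: 762 × $12 = $9,144. Book value $143,780.
Year 6: 2,816 × $12 = $33,792. Book value $109,988.

$109,988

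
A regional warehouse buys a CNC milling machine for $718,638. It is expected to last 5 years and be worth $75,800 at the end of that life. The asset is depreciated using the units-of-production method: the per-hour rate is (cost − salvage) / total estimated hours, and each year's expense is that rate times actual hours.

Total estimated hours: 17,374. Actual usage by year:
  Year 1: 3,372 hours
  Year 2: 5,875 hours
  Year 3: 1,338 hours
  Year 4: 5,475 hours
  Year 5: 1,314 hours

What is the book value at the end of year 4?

Depreciable base = $718,638 − $75,800 = $642,838.
Rate = $642,838 / 17,374 hours = $37 per hour.
Year 1: 3,372 × $37 = $124,764. Book value $593,874.
Year 2: 5,875 × $37 = $217,375. Book value $376,499.
Year 3: 1,338 × $37 = $49,506. Book value $326,993.
Year 4: 5,475 × $37 = $202,575. Book value $124,418.

$124,418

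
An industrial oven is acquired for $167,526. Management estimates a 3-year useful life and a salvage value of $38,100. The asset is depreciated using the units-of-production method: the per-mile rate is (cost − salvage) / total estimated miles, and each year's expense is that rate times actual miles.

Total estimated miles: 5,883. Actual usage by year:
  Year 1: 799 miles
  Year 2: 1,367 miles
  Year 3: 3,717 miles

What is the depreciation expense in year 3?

Depreciable base = $167,526 − $38,100 = $129,426.
Rate = $129,426 / 5,883 miles = $22 per mile.
Year 1: 799 × $22 = $17,578. Book value $149,948.
Year 2: 1,367 × $22 = $30,074. Book value $119,874.
Year 3: 3,717 × $22 = $81,774. Book value $38,100.

$81,774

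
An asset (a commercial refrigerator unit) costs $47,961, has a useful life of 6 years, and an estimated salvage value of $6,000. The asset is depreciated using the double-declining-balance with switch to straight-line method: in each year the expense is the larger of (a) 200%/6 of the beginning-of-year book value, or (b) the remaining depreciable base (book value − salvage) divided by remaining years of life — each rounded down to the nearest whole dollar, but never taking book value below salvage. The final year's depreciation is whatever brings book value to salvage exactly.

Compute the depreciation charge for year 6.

$316

Depreciable base = $47,961 − $6,000 = $41,961.
Year 1: DB = ⌊$47,961 × 200%/6⌋ = $15,987; SL = ⌊$41,961/6⌋ = $6,993 → take DB $15,987. Book value $31,974.
Year 2: DB = ⌊$31,974 × 200%/6⌋ = $10,658; SL = ⌊$25,974/5⌋ = $5,194 → take DB $10,658. Book value $21,316.
Year 3: DB = ⌊$21,316 × 200%/6⌋ = $7,105; SL = ⌊$15,316/4⌋ = $3,829 → take DB $7,105. Book value $14,211.
Year 4: DB = ⌊$14,211 × 200%/6⌋ = $4,737; SL = ⌊$8,211/3⌋ = $2,737 → take DB $4,737. Book value $9,474.
Year 5: DB = ⌊$9,474 × 200%/6⌋ = $3,158; SL = ⌊$3,474/2⌋ = $1,737 → take DB $3,158. Book value $6,316.
Year 6 (final): $6,316 − $6,000 = $316. Book value $6,000.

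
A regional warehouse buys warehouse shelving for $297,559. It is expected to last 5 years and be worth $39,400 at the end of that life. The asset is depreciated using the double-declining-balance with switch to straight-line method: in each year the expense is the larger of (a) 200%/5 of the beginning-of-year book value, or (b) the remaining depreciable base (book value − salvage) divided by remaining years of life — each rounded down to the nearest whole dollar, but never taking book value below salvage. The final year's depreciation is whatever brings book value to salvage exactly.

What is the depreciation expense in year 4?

Depreciable base = $297,559 − $39,400 = $258,159.
Year 1: DB = ⌊$297,559 × 200%/5⌋ = $119,023; SL = ⌊$258,159/5⌋ = $51,631 → take DB $119,023. Book value $178,536.
Year 2: DB = ⌊$178,536 × 200%/5⌋ = $71,414; SL = ⌊$139,136/4⌋ = $34,784 → take DB $71,414. Book value $107,122.
Year 3: DB = ⌊$107,122 × 200%/5⌋ = $42,848; SL = ⌊$67,722/3⌋ = $22,574 → take DB $42,848. Book value $64,274.
Year 4: DB = ⌊$64,274 × 200%/5⌋ = $25,709; SL = ⌊$24,874/2⌋ = $12,437 → take DB $25,709, capped at $24,874. Book value $39,400.

$24,874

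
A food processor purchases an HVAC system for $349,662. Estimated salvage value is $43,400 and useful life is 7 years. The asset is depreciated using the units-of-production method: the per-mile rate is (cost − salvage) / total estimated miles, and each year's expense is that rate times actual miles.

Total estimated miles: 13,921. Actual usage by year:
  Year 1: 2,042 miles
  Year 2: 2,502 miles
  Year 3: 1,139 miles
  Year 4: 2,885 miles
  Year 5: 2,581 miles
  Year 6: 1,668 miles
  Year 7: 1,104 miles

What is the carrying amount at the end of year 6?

$67,688

Depreciable base = $349,662 − $43,400 = $306,262.
Rate = $306,262 / 13,921 miles = $22 per mile.
Year 1: 2,042 × $22 = $44,924. Book value $304,738.
Year 2: 2,502 × $22 = $55,044. Book value $249,694.
Year 3: 1,139 × $22 = $25,058. Book value $224,636.
Year 4: 2,885 × $22 = $63,470. Book value $161,166.
Year 5: 2,581 × $22 = $56,782. Book value $104,384.
Year 6: 1,668 × $22 = $36,696. Book value $67,688.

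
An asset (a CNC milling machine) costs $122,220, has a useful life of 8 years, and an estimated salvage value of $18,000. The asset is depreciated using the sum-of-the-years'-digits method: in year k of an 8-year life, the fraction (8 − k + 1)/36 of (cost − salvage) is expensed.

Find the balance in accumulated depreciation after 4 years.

Depreciable base = $122,220 − $18,000 = $104,220.
Sum of the years' digits = 8+7+6+5+4+3+2+1 = 36.
Year 1: $104,220 × 8/36 = $23,160. Book value $99,060.
Year 2: $104,220 × 7/36 = $20,265. Book value $78,795.
Year 3: $104,220 × 6/36 = $17,370. Book value $61,425.
Year 4: $104,220 × 5/36 = $14,475. Book value $46,950.
Accumulated through year 4 = $122,220 − $46,950 = $75,270.

$75,270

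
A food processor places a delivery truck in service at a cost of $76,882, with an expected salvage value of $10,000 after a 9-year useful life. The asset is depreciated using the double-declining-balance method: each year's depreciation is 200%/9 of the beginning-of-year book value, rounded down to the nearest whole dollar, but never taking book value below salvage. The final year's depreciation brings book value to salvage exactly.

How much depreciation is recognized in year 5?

Depreciable base = $76,882 − $10,000 = $66,882.
Year 1: ⌊$76,882 × 200%/9⌋ = $17,084. Book value $59,798.
Year 2: ⌊$59,798 × 200%/9⌋ = $13,288. Book value $46,510.
Year 3: ⌊$46,510 × 200%/9⌋ = $10,335. Book value $36,175.
Year 4: ⌊$36,175 × 200%/9⌋ = $8,038. Book value $28,137.
Year 5: ⌊$28,137 × 200%/9⌋ = $6,252. Book value $21,885.

$6,252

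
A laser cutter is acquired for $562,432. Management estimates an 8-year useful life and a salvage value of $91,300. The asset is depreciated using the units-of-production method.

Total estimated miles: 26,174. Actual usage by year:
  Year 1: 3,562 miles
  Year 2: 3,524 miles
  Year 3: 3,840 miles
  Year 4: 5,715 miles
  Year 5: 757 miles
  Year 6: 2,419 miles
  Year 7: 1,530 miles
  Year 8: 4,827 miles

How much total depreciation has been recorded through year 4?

Depreciable base = $562,432 − $91,300 = $471,132.
Rate = $471,132 / 26,174 miles = $18 per mile.
Year 1: 3,562 × $18 = $64,116. Book value $498,316.
Year 2: 3,524 × $18 = $63,432. Book value $434,884.
Year 3: 3,840 × $18 = $69,120. Book value $365,764.
Year 4: 5,715 × $18 = $102,870. Book value $262,894.
Accumulated through year 4 = $562,432 − $262,894 = $299,538.

$299,538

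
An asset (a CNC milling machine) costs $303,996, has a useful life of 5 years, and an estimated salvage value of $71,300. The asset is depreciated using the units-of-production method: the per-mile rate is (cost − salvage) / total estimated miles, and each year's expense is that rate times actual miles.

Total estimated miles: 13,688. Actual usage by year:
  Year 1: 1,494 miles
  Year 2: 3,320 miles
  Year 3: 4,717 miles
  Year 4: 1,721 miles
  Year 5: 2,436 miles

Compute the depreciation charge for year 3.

$80,189

Depreciable base = $303,996 − $71,300 = $232,696.
Rate = $232,696 / 13,688 miles = $17 per mile.
Year 1: 1,494 × $17 = $25,398. Book value $278,598.
Year 2: 3,320 × $17 = $56,440. Book value $222,158.
Year 3: 4,717 × $17 = $80,189. Book value $141,969.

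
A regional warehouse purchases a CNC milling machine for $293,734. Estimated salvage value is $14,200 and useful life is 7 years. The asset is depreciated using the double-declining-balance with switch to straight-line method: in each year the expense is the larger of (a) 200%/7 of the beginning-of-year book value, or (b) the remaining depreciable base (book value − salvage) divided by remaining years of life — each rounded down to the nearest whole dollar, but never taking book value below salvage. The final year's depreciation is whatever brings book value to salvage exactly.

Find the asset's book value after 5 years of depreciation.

$54,617

Depreciable base = $293,734 − $14,200 = $279,534.
Year 1: DB = ⌊$293,734 × 200%/7⌋ = $83,924; SL = ⌊$279,534/7⌋ = $39,933 → take DB $83,924. Book value $209,810.
Year 2: DB = ⌊$209,810 × 200%/7⌋ = $59,945; SL = ⌊$195,610/6⌋ = $32,601 → take DB $59,945. Book value $149,865.
Year 3: DB = ⌊$149,865 × 200%/7⌋ = $42,818; SL = ⌊$135,665/5⌋ = $27,133 → take DB $42,818. Book value $107,047.
Year 4: DB = ⌊$107,047 × 200%/7⌋ = $30,584; SL = ⌊$92,847/4⌋ = $23,211 → take DB $30,584. Book value $76,463.
Year 5: DB = ⌊$76,463 × 200%/7⌋ = $21,846; SL = ⌊$62,263/3⌋ = $20,754 → take DB $21,846. Book value $54,617.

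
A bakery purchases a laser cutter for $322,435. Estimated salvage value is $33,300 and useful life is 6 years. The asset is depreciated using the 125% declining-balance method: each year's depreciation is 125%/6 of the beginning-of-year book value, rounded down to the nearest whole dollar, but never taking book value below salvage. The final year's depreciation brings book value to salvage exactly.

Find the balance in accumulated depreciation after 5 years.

$222,167

Depreciable base = $322,435 − $33,300 = $289,135.
Year 1: ⌊$322,435 × 125%/6⌋ = $67,173. Book value $255,262.
Year 2: ⌊$255,262 × 125%/6⌋ = $53,179. Book value $202,083.
Year 3: ⌊$202,083 × 125%/6⌋ = $42,100. Book value $159,983.
Year 4: ⌊$159,983 × 125%/6⌋ = $33,329. Book value $126,654.
Year 5: ⌊$126,654 × 125%/6⌋ = $26,386. Book value $100,268.
Accumulated through year 5 = $322,435 − $100,268 = $222,167.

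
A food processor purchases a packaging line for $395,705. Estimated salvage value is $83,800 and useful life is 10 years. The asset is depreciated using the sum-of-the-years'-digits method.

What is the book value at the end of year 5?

Depreciable base = $395,705 − $83,800 = $311,905.
Sum of the years' digits = 10+9+8+7+6+5+4+3+2+1 = 55.
Year 1: $311,905 × 10/55 = $56,710. Book value $338,995.
Year 2: $311,905 × 9/55 = $51,039. Book value $287,956.
Year 3: $311,905 × 8/55 = $45,368. Book value $242,588.
Year 4: $311,905 × 7/55 = $39,697. Book value $202,891.
Year 5: $311,905 × 6/55 = $34,026. Book value $168,865.

$168,865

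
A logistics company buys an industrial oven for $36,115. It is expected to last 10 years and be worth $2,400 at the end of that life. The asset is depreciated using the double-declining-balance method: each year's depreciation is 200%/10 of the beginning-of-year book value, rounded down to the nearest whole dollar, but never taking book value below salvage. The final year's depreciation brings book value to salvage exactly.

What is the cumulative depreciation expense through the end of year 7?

$28,539

Depreciable base = $36,115 − $2,400 = $33,715.
Year 1: ⌊$36,115 × 200%/10⌋ = $7,223. Book value $28,892.
Year 2: ⌊$28,892 × 200%/10⌋ = $5,778. Book value $23,114.
Year 3: ⌊$23,114 × 200%/10⌋ = $4,622. Book value $18,492.
Year 4: ⌊$18,492 × 200%/10⌋ = $3,698. Book value $14,794.
Year 5: ⌊$14,794 × 200%/10⌋ = $2,958. Book value $11,836.
Year 6: ⌊$11,836 × 200%/10⌋ = $2,367. Book value $9,469.
Year 7: ⌊$9,469 × 200%/10⌋ = $1,893. Book value $7,576.
Accumulated through year 7 = $36,115 − $7,576 = $28,539.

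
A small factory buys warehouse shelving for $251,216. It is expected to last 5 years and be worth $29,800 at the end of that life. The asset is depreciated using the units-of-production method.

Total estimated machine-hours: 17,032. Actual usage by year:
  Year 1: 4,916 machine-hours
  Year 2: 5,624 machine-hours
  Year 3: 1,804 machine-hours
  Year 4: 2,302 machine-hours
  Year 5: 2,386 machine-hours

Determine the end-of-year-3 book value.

Depreciable base = $251,216 − $29,800 = $221,416.
Rate = $221,416 / 17,032 machine-hours = $13 per machine-hour.
Year 1: 4,916 × $13 = $63,908. Book value $187,308.
Year 2: 5,624 × $13 = $73,112. Book value $114,196.
Year 3: 1,804 × $13 = $23,452. Book value $90,744.

$90,744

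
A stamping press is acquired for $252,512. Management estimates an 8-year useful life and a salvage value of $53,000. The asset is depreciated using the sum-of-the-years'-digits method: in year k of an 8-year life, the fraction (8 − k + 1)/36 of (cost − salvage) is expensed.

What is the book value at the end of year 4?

$108,420

Depreciable base = $252,512 − $53,000 = $199,512.
Sum of the years' digits = 8+7+6+5+4+3+2+1 = 36.
Year 1: $199,512 × 8/36 = $44,336. Book value $208,176.
Year 2: $199,512 × 7/36 = $38,794. Book value $169,382.
Year 3: $199,512 × 6/36 = $33,252. Book value $136,130.
Year 4: $199,512 × 5/36 = $27,710. Book value $108,420.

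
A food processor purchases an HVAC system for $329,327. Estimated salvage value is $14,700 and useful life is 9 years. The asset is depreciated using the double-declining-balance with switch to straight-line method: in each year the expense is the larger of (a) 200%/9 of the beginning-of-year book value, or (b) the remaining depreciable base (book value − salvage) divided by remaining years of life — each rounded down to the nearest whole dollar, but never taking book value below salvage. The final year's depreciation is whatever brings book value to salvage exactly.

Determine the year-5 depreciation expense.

Depreciable base = $329,327 − $14,700 = $314,627.
Year 1: DB = ⌊$329,327 × 200%/9⌋ = $73,183; SL = ⌊$314,627/9⌋ = $34,958 → take DB $73,183. Book value $256,144.
Year 2: DB = ⌊$256,144 × 200%/9⌋ = $56,920; SL = ⌊$241,444/8⌋ = $30,180 → take DB $56,920. Book value $199,224.
Year 3: DB = ⌊$199,224 × 200%/9⌋ = $44,272; SL = ⌊$184,524/7⌋ = $26,360 → take DB $44,272. Book value $154,952.
Year 4: DB = ⌊$154,952 × 200%/9⌋ = $34,433; SL = ⌊$140,252/6⌋ = $23,375 → take DB $34,433. Book value $120,519.
Year 5: DB = ⌊$120,519 × 200%/9⌋ = $26,782; SL = ⌊$105,819/5⌋ = $21,163 → take DB $26,782. Book value $93,737.

$26,782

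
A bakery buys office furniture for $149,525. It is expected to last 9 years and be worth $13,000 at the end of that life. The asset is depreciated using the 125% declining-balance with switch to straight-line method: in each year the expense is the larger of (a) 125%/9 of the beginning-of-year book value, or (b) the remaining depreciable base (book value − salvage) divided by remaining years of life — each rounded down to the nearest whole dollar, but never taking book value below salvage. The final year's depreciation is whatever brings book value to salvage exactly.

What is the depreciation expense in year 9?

$13,746

Depreciable base = $149,525 − $13,000 = $136,525.
Year 1: DB = ⌊$149,525 × 125%/9⌋ = $20,767; SL = ⌊$136,525/9⌋ = $15,169 → take DB $20,767. Book value $128,758.
Year 2: DB = ⌊$128,758 × 125%/9⌋ = $17,883; SL = ⌊$115,758/8⌋ = $14,469 → take DB $17,883. Book value $110,875.
Year 3: DB = ⌊$110,875 × 125%/9⌋ = $15,399; SL = ⌊$97,875/7⌋ = $13,982 → take DB $15,399. Book value $95,476.
Year 4: DB = ⌊$95,476 × 125%/9⌋ = $13,260; SL = ⌊$82,476/6⌋ = $13,746 → take SL $13,746. Book value $81,730.
Year 5: DB = ⌊$81,730 × 125%/9⌋ = $11,351; SL = ⌊$68,730/5⌋ = $13,746 → take SL $13,746. Book value $67,984.
Year 6: DB = ⌊$67,984 × 125%/9⌋ = $9,442; SL = ⌊$54,984/4⌋ = $13,746 → take SL $13,746. Book value $54,238.
Year 7: DB = ⌊$54,238 × 125%/9⌋ = $7,533; SL = ⌊$41,238/3⌋ = $13,746 → take SL $13,746. Book value $40,492.
Year 8: DB = ⌊$40,492 × 125%/9⌋ = $5,623; SL = ⌊$27,492/2⌋ = $13,746 → take SL $13,746. Book value $26,746.
Year 9 (final): $26,746 − $13,000 = $13,746. Book value $13,000.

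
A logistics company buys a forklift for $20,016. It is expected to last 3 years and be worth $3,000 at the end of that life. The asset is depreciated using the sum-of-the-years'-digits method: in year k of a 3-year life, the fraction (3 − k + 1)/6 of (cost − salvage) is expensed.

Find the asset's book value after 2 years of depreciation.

Depreciable base = $20,016 − $3,000 = $17,016.
Sum of the years' digits = 3+2+1 = 6.
Year 1: $17,016 × 3/6 = $8,508. Book value $11,508.
Year 2: $17,016 × 2/6 = $5,672. Book value $5,836.

$5,836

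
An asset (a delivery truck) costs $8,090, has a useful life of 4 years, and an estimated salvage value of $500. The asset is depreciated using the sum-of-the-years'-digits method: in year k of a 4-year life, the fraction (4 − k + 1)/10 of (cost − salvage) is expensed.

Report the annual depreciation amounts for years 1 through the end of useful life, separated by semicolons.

Depreciable base = $8,090 − $500 = $7,590.
Sum of the years' digits = 4+3+2+1 = 10.
Year 1: $7,590 × 4/10 = $3,036. Book value $5,054.
Year 2: $7,590 × 3/10 = $2,277. Book value $2,777.
Year 3: $7,590 × 2/10 = $1,518. Book value $1,259.
Year 4: $7,590 × 1/10 = $759. Book value $500.

$3,036; $2,277; $1,518; $759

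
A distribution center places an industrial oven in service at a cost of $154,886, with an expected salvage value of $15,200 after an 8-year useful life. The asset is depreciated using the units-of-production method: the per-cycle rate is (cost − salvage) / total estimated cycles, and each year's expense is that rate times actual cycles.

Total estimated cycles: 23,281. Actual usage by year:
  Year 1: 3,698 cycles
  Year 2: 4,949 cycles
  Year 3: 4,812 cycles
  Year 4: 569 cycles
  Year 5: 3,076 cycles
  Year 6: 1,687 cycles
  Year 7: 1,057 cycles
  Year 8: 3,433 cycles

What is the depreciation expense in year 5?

Depreciable base = $154,886 − $15,200 = $139,686.
Rate = $139,686 / 23,281 cycles = $6 per cycle.
Year 1: 3,698 × $6 = $22,188. Book value $132,698.
Year 2: 4,949 × $6 = $29,694. Book value $103,004.
Year 3: 4,812 × $6 = $28,872. Book value $74,132.
Year 4: 569 × $6 = $3,414. Book value $70,718.
Year 5: 3,076 × $6 = $18,456. Book value $52,262.

$18,456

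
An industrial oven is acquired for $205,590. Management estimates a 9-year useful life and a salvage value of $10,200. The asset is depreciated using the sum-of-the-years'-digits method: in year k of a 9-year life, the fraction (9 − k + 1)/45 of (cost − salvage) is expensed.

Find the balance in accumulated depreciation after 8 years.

Depreciable base = $205,590 − $10,200 = $195,390.
Sum of the years' digits = 9+8+7+6+5+4+3+2+1 = 45.
Year 1: $195,390 × 9/45 = $39,078. Book value $166,512.
Year 2: $195,390 × 8/45 = $34,736. Book value $131,776.
Year 3: $195,390 × 7/45 = $30,394. Book value $101,382.
Year 4: $195,390 × 6/45 = $26,052. Book value $75,330.
Year 5: $195,390 × 5/45 = $21,710. Book value $53,620.
Year 6: $195,390 × 4/45 = $17,368. Book value $36,252.
Year 7: $195,390 × 3/45 = $13,026. Book value $23,226.
Year 8: $195,390 × 2/45 = $8,684. Book value $14,542.
Accumulated through year 8 = $205,590 − $14,542 = $191,048.

$191,048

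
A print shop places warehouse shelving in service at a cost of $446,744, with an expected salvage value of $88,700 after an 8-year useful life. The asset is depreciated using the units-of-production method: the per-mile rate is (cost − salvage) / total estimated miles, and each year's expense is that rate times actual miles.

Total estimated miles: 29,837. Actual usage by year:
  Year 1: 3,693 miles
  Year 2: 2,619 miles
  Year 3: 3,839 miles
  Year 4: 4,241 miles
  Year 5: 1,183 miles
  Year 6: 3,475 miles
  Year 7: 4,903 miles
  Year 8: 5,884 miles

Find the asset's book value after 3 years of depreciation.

$324,932

Depreciable base = $446,744 − $88,700 = $358,044.
Rate = $358,044 / 29,837 miles = $12 per mile.
Year 1: 3,693 × $12 = $44,316. Book value $402,428.
Year 2: 2,619 × $12 = $31,428. Book value $371,000.
Year 3: 3,839 × $12 = $46,068. Book value $324,932.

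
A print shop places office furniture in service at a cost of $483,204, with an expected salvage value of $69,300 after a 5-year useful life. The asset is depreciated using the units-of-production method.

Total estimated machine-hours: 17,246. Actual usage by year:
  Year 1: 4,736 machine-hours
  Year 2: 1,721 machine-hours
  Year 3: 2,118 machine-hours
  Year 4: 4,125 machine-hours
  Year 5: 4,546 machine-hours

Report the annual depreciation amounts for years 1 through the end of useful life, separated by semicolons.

$113,664; $41,304; $50,832; $99,000; $109,104

Depreciable base = $483,204 − $69,300 = $413,904.
Rate = $413,904 / 17,246 machine-hours = $24 per machine-hour.
Year 1: 4,736 × $24 = $113,664. Book value $369,540.
Year 2: 1,721 × $24 = $41,304. Book value $328,236.
Year 3: 2,118 × $24 = $50,832. Book value $277,404.
Year 4: 4,125 × $24 = $99,000. Book value $178,404.
Year 5: 4,546 × $24 = $109,104. Book value $69,300.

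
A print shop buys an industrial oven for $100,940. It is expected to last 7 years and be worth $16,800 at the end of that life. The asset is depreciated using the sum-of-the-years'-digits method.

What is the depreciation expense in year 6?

Depreciable base = $100,940 − $16,800 = $84,140.
Sum of the years' digits = 7+6+5+4+3+2+1 = 28.
Year 1: $84,140 × 7/28 = $21,035. Book value $79,905.
Year 2: $84,140 × 6/28 = $18,030. Book value $61,875.
Year 3: $84,140 × 5/28 = $15,025. Book value $46,850.
Year 4: $84,140 × 4/28 = $12,020. Book value $34,830.
Year 5: $84,140 × 3/28 = $9,015. Book value $25,815.
Year 6: $84,140 × 2/28 = $6,010. Book value $19,805.

$6,010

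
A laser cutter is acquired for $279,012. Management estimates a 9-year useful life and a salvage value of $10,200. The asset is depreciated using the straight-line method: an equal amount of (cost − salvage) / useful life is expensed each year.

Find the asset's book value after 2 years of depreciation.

$219,276

Depreciable base = $279,012 − $10,200 = $268,812.
Annual expense = $268,812 / 9 = $29,868.
End of year 1: book value $249,144.
End of year 2: book value $219,276.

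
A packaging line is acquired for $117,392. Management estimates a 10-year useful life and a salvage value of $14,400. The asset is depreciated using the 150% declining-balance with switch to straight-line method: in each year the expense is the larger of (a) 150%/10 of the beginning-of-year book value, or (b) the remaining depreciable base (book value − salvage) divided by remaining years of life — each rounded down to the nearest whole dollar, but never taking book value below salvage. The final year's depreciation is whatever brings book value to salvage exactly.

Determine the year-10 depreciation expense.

Depreciable base = $117,392 − $14,400 = $102,992.
Year 1: DB = ⌊$117,392 × 150%/10⌋ = $17,608; SL = ⌊$102,992/10⌋ = $10,299 → take DB $17,608. Book value $99,784.
Year 2: DB = ⌊$99,784 × 150%/10⌋ = $14,967; SL = ⌊$85,384/9⌋ = $9,487 → take DB $14,967. Book value $84,817.
Year 3: DB = ⌊$84,817 × 150%/10⌋ = $12,722; SL = ⌊$70,417/8⌋ = $8,802 → take DB $12,722. Book value $72,095.
Year 4: DB = ⌊$72,095 × 150%/10⌋ = $10,814; SL = ⌊$57,695/7⌋ = $8,242 → take DB $10,814. Book value $61,281.
Year 5: DB = ⌊$61,281 × 150%/10⌋ = $9,192; SL = ⌊$46,881/6⌋ = $7,813 → take DB $9,192. Book value $52,089.
Year 6: DB = ⌊$52,089 × 150%/10⌋ = $7,813; SL = ⌊$37,689/5⌋ = $7,537 → take DB $7,813. Book value $44,276.
Year 7: DB = ⌊$44,276 × 150%/10⌋ = $6,641; SL = ⌊$29,876/4⌋ = $7,469 → take SL $7,469. Book value $36,807.
Year 8: DB = ⌊$36,807 × 150%/10⌋ = $5,521; SL = ⌊$22,407/3⌋ = $7,469 → take SL $7,469. Book value $29,338.
Year 9: DB = ⌊$29,338 × 150%/10⌋ = $4,400; SL = ⌊$14,938/2⌋ = $7,469 → take SL $7,469. Book value $21,869.
Year 10 (final): $21,869 − $14,400 = $7,469. Book value $14,400.

$7,469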